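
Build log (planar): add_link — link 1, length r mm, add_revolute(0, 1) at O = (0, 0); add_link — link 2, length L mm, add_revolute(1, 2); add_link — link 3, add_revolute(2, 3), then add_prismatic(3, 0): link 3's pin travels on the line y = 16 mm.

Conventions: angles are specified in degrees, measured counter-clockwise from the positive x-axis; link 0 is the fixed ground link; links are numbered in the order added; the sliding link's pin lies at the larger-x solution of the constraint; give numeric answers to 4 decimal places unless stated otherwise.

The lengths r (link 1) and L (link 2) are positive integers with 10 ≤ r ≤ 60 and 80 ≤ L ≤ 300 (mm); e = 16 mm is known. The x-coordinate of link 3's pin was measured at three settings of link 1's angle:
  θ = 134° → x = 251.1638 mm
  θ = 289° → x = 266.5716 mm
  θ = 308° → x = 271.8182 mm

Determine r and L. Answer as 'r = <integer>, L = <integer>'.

constraint per measurement: (x − r cos θ)² + (r sin θ − e)² = L²
subtracting the θ₁ and θ₂ equations cancels the r² and L² terms:
r = (x₁² − x₂²) / (2[(x₁cos θ₁ + e sin θ₁) − (x₂cos θ₂ + e sin θ₂)]) = 17.0000 → r = 17
L² = (x₁ − r cos θ₁)² + (r sin θ₁ − e)² = 69169.0168 → L = 263.0000 → L = 263
check at θ₃=308°: x = 271.8182 (printed 271.8182) ✓

r = 17, L = 263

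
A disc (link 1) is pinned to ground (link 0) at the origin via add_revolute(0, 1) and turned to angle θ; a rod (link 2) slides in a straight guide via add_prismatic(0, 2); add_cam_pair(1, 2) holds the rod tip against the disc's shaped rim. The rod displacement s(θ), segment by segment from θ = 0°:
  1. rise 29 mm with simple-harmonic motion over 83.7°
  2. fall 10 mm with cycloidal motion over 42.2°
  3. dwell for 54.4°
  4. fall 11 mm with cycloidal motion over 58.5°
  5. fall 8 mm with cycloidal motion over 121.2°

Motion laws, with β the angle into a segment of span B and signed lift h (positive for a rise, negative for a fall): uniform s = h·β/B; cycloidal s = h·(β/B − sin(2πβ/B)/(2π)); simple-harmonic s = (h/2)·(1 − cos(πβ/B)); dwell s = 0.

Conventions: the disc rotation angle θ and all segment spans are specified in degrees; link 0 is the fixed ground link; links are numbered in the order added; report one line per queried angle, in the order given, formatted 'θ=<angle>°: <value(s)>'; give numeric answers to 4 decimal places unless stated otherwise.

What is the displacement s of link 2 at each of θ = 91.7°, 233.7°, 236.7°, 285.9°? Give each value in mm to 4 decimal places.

segment 1 (0° to 83.7°, simple-harmonic, h = 29) is passed completely: s = 0.0000 + (29) = 29.0000
θ = 91.7° falls in segment 2 (83.7° to 125.9°, cycloidal, h = -10): β = 91.7 − 83.7 = 8°, B = 42.2°; Δs = -10·(0.1896 − sin(2π·0.1896)/(2π)) = -0.4175; s = 29.0000 − 0.4175 = 28.5825
segment 2 (83.7° to 125.9°, cycloidal, h = -10) is passed completely: s = 29.0000 + (-10) = 19.0000
segment 3 (125.9° to 180.3°, dwell): s unchanged at 19.0000
θ = 233.7° falls in segment 4 (180.3° to 238.8°, cycloidal, h = -11): β = 233.7 − 180.3 = 53.4°, B = 58.5°; Δs = -11·(0.9128 − sin(2π·0.9128)/(2π)) = -10.9528; s = 19.0000 − 10.9528 = 8.0472
θ = 236.7° falls in segment 4 (180.3° to 238.8°, cycloidal, h = -11): β = 236.7 − 180.3 = 56.4°, B = 58.5°; Δs = -11·(0.9641 − sin(2π·0.9641)/(2π)) = -10.9967; s = 19.0000 − 10.9967 = 8.0033
segment 4 (180.3° to 238.8°, cycloidal, h = -11) is passed completely: s = 19.0000 + (-11) = 8.0000
θ = 285.9° falls in segment 5 (238.8° to 360°, cycloidal, h = -8): β = 285.9 − 238.8 = 47.1°, B = 121.2°; Δs = -8·(0.3886 − sin(2π·0.3886)/(2π)) = -2.2888; s = 8.0000 − 2.2888 = 5.7112

θ=91.7°: 28.5825
θ=233.7°: 8.0472
θ=236.7°: 8.0033
θ=285.9°: 5.7112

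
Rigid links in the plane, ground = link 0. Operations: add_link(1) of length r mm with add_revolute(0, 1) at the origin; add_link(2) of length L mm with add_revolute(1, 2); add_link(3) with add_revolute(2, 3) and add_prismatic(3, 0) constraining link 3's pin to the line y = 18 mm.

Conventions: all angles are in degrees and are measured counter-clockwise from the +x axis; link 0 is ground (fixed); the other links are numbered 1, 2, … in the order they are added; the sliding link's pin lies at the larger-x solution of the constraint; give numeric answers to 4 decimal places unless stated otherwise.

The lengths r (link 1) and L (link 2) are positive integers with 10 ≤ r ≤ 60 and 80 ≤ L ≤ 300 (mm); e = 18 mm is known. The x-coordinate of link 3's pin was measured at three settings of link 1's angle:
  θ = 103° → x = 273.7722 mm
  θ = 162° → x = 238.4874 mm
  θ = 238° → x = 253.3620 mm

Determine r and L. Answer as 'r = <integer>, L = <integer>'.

constraint per measurement: (x − r cos θ)² + (r sin θ − e)² = L²
subtracting the θ₁ and θ₂ equations cancels the r² and L² terms:
r = (x₁² − x₂²) / (2[(x₁cos θ₁ + e sin θ₁) − (x₂cos θ₂ + e sin θ₂)]) = 50.9999 → r = 51
L² = (x₁ − r cos θ₁)² + (r sin θ₁ − e)² = 82368.9792 → L = 287.0000 → L = 287
check at θ₃=238°: x = 253.3620 (printed 253.3620) ✓

r = 51, L = 287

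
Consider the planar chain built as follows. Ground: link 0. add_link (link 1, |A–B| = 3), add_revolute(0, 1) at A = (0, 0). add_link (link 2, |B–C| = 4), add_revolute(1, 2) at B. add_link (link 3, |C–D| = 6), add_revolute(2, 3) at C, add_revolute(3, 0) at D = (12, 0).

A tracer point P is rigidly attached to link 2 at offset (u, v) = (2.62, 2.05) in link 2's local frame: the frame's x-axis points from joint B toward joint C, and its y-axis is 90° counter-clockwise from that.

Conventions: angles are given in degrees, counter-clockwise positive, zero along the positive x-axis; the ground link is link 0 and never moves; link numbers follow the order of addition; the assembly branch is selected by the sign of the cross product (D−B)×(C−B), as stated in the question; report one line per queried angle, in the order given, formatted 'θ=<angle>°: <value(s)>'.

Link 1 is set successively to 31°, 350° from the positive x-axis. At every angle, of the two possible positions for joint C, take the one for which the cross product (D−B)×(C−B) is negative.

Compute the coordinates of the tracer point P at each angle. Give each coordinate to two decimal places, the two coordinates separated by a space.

A=(0,0), D=(12.00,0)
θ=31°: B = A + 3.00·(cos31°, sin31°) = (2.5715, 1.5451)
θ=31°: |BD| = 9.5543
θ=31°: circle(B,4.00) ∩ circle(D,6.00): a=3.7305, h=1.4434
θ=31°:   candidates: C₊=(6.4863,2.3663) cross=13.791; C₋=(6.0194,-0.4826) cross=-13.791
θ=31°:   branch - wants cross < 0 → take C=(6.0194,-0.4826) (cross=-13.791)
θ=31°: ex = (C−B)/|BC| = (0.8620,-0.5069); ey = (0.5069,0.8620)
θ=31°: P = B + 2.62·ex + 2.05·ey = (5.8691,1.9840)
θ=350°: B = A + 3.00·(cos350°, sin350°) = (2.9544, -0.5209)
θ=350°: |BD| = 9.0606
θ=350°: circle(B,4.00) ∩ circle(D,6.00): a=3.4266, h=2.0636
θ=350°:   candidates: C₊=(6.2567,1.7363) cross=18.697; C₋=(6.4940,-2.3841) cross=-18.697
θ=350°:   branch - wants cross < 0 → take C=(6.4940,-2.3841) (cross=-18.697)
θ=350°: ex = (C−B)/|BC| = (0.8849,-0.4658); ey = (0.4658,0.8849)
θ=350°: P = B + 2.62·ex + 2.05·ey = (6.2277,0.0727)

θ=31°: 5.87 1.98
θ=350°: 6.23 0.07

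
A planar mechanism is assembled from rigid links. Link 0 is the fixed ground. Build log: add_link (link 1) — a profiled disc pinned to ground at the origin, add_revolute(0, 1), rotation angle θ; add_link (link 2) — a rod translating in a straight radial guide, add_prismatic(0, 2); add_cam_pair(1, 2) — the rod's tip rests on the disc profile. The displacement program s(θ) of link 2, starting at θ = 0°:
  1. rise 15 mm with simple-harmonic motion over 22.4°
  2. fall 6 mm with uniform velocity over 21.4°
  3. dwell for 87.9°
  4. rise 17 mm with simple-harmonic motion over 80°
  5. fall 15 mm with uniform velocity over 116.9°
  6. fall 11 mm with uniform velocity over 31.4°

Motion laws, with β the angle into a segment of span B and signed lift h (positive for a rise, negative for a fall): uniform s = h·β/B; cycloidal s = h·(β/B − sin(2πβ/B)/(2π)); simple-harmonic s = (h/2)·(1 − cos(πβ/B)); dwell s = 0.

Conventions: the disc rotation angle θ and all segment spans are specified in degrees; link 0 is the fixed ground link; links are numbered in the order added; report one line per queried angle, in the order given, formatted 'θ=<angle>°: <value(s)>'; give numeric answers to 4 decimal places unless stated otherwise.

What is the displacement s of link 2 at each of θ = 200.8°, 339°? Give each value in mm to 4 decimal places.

seg 1 [0°–22.4°] simple-harmonic, h=15: full span → s += 15 → s = 15.0000
seg 2 [22.4°–43.8°] uniform, h=-6: full span → s += -6 → s = 9.0000
seg 3 [43.8°–131.7°] dwell: s stays 9.0000
seg 4 [131.7°–211.7°] simple-harmonic, h=17: θ=200.8° here. β=69.1, B=80. 17/2·(1 − cos(π·0.8638)) = 16.2331 → s = 25.2331
seg 4 [131.7°–211.7°] simple-harmonic, h=17: full span → s += 17 → s = 26.0000
seg 5 [211.7°–328.6°] uniform, h=-15: full span → s += -15 → s = 11.0000
seg 6 [328.6°–360°] uniform, h=-11: θ=339° here. β=10.4, B=31.4. -11·10.4/31.4 = -3.6433 → s = 7.3567

θ=200.8°: 25.2331
θ=339°: 7.3567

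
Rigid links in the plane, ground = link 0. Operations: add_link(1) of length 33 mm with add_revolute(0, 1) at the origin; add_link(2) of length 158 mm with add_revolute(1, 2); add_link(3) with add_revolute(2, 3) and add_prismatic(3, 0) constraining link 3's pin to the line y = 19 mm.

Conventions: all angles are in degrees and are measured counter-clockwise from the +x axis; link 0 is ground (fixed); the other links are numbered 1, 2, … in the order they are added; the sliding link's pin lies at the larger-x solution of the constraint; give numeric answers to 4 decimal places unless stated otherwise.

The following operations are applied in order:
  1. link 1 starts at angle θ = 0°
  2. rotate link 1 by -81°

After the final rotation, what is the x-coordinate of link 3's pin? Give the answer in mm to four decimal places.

geometry: r = 33 mm, L = 158 mm, e = 19 mm; θ starts at 0°
rotate link 1 by -81°: θ ← 0° -81° = -81°
crank pin P = (r cos θ, r sin θ) = (5.162337, -32.593715)
h = r sin θ − e = -32.593715 − 19 = -51.593715
x = r cos θ + √(L² − h²) = 5.162337 + 149.338838 = 154.501175

154.5012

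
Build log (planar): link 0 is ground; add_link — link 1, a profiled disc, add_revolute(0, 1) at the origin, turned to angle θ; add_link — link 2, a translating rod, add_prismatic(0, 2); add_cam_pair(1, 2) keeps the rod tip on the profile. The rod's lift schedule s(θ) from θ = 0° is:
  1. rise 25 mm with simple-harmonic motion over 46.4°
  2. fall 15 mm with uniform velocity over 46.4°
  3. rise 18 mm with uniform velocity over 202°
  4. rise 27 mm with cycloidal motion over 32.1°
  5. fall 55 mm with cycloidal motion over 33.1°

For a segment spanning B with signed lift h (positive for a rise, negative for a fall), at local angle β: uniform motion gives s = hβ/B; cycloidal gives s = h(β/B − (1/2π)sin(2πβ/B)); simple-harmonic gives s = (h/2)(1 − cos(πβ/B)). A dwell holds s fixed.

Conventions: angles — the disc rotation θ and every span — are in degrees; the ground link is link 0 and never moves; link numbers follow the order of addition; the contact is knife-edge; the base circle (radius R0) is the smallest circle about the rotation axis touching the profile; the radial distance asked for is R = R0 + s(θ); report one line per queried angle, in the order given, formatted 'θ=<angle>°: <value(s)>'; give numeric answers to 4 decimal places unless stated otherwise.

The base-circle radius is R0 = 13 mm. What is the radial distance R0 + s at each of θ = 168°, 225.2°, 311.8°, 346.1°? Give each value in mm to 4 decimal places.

seg 1 [0°–46.4°] simple-harmonic, h=25: full span → s += 25 → s = 25.0000
seg 2 [46.4°–92.8°] uniform, h=-15: full span → s += -15 → s = 10.0000
seg 3 [92.8°–294.8°] uniform, h=18: θ=168° here. β=75.2, B=202. 18·75.2/202 = 6.7010 → s = 16.7010
seg 3 [92.8°–294.8°] uniform, h=18: θ=225.2° here. β=132.4, B=202. 18·132.4/202 = 11.7980 → s = 21.7980
seg 3 [92.8°–294.8°] uniform, h=18: full span → s += 18 → s = 28.0000
seg 4 [294.8°–326.9°] cycloidal, h=27: θ=311.8° here. β=17, B=32.1. 27·(0.5296 − sin(2π·0.5296)/(2π)) = 15.0935 → s = 43.0935
seg 4 [294.8°–326.9°] cycloidal, h=27: full span → s += 27 → s = 55.0000
seg 5 [326.9°–360°] cycloidal, h=-55: θ=346.1° here. β=19.2, B=33.1. -55·(0.5801 − sin(2π·0.5801)/(2π)) = -36.1233 → s = 18.8767
θ=168°: R = R0 + s = 13 + 16.7010 = 29.7010
θ=225.2°: R = R0 + s = 13 + 21.7980 = 34.7980
θ=311.8°: R = R0 + s = 13 + 43.0935 = 56.0935
θ=346.1°: R = R0 + s = 13 + 18.8767 = 31.8767

θ=168°: 29.7010
θ=225.2°: 34.7980
θ=311.8°: 56.0935
θ=346.1°: 31.8767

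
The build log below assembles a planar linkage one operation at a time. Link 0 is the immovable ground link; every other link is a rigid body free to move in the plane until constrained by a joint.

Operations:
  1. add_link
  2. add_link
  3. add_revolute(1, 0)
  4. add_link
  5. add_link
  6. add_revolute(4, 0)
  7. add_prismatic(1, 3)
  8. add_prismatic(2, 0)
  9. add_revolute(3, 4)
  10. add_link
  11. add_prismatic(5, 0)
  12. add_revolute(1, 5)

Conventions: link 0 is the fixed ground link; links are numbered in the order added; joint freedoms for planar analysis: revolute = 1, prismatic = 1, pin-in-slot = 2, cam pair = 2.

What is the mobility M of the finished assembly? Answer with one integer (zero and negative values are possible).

L=1 J1=0 J2=0
add link → L=2 J1=0 J2=0
add link → L=3 J1=0 J2=0
R@1,0 dof=1 J1 → L=3 J1=1 J2=0
add link → L=4 J1=1 J2=0
add link → L=5 J1=1 J2=0
R@4,0 dof=1 J1 → L=5 J1=2 J2=0
P@1,3 dof=1 J1 → L=5 J1=3 J2=0
P@2,0 dof=1 J1 → L=5 J1=4 J2=0
R@3,4 dof=1 J1 → L=5 J1=5 J2=0
add link → L=6 J1=5 J2=0
P@5,0 dof=1 J1 → L=6 J1=6 J2=0
R@1,5 dof=1 J1 → L=6 J1=7 J2=0
M=3(L−1)−2J1−J2=3·5−2·7−0=1

M = 1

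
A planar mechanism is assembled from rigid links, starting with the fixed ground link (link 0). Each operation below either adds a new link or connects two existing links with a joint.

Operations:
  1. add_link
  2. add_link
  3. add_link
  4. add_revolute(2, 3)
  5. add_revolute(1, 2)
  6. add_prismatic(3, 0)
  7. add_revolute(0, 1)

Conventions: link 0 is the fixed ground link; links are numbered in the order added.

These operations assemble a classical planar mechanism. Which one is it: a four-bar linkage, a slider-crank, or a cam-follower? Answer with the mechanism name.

links: 4 (incl. ground); joints: 3 revolute, 1 prismatic, 0 higher (cam) pair, forming one closed loop
4 links, 3 revolutes + 1 prismatic in one loop → slider-crank

slider-crank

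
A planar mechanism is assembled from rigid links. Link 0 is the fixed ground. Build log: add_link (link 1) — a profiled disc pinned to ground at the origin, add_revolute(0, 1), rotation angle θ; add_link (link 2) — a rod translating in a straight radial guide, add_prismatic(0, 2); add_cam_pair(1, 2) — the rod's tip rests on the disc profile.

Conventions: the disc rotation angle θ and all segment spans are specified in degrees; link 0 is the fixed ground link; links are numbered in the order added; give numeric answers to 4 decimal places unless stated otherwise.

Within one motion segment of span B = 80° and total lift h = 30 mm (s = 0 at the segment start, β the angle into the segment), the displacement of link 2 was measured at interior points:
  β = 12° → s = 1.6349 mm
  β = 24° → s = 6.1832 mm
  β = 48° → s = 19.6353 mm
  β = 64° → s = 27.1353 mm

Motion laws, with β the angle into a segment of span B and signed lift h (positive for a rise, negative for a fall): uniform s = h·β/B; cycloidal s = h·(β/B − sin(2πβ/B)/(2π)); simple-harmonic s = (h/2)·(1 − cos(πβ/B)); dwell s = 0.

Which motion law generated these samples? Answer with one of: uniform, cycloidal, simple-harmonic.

candidates at β/B = r: uniform s = h·r (linear in β); cycloidal s = h·(r − sin(2πr)/(2π)); simple-harmonic s = (h/2)(1 − cos(πr))
β=12°: printed 1.6349 | uniform 4.5000, cycloidal 0.6372, simple-harmonic 1.6349
β=24°: printed 6.1832 | uniform 9.0000, cycloidal 4.4590, simple-harmonic 6.1832
β=48°: printed 19.6353 | uniform 18.0000, cycloidal 20.8065, simple-harmonic 19.6353
β=64°: printed 27.1353 | uniform 24.0000, cycloidal 28.5410, simple-harmonic 27.1353
only one law matches every sample → simple-harmonic

simple-harmonic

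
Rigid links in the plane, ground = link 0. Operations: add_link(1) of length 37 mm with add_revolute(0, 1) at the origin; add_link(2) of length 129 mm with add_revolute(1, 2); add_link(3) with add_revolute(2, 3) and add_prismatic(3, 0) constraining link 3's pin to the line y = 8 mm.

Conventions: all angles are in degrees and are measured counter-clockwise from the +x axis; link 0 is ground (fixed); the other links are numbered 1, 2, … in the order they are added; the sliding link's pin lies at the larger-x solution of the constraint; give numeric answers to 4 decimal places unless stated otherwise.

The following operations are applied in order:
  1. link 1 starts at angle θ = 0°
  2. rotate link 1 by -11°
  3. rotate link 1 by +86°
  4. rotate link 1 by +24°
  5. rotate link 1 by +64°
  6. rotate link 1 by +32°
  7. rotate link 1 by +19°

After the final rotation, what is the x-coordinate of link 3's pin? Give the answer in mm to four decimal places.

geometry: r = 37 mm, L = 129 mm, e = 8 mm; θ starts at 0°
rotate link 1 by -11°: θ ← 0° -11° = -11°
rotate link 1 by +86°: θ ← -11° +86° = 75°
rotate link 1 by +24°: θ ← 75° +24° = 99°
rotate link 1 by +64°: θ ← 99° +64° = 163°
rotate link 1 by +32°: θ ← 163° +32° = 195°
rotate link 1 by +19°: θ ← 195° +19° = 214°
crank pin P = (r cos θ, r sin θ) = (-30.674390, -20.690137)
h = r sin θ − e = -20.690137 − 8 = -28.690137
x = r cos θ + √(L² − h²) = -30.674390 + 125.769138 = 95.094748

95.0947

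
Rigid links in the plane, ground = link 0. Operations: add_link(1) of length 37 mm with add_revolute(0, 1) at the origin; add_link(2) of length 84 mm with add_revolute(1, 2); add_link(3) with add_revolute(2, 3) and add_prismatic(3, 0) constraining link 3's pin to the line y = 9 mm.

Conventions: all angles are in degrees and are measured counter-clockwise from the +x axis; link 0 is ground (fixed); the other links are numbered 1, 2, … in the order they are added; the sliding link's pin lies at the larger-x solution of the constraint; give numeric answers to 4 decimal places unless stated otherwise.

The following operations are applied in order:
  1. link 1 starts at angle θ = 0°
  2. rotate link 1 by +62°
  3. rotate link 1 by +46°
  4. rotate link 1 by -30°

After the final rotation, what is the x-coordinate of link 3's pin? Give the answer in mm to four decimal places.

geometry: r = 37 mm, L = 84 mm, e = 9 mm; θ starts at 0°
rotate link 1 by +62°: θ ← 0° +62° = 62°
rotate link 1 by +46°: θ ← 62° +46° = 108°
rotate link 1 by -30°: θ ← 108° -30° = 78°
crank pin P = (r cos θ, r sin θ) = (7.692733, 36.191461)
h = r sin θ − e = 36.191461 − 9 = 27.191461
x = r cos θ + √(L² − h²) = 7.692733 + 79.477194 = 87.169927

87.1699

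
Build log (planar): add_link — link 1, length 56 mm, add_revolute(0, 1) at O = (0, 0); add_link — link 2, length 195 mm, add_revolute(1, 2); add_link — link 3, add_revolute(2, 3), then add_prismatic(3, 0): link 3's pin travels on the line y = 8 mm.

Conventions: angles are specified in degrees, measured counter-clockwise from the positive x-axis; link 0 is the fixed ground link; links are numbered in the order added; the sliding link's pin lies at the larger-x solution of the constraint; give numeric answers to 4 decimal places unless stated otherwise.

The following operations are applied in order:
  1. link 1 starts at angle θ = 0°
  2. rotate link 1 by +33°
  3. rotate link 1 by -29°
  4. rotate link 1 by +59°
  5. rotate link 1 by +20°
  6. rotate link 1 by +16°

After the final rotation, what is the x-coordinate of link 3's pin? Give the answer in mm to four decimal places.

geometry: r = 56 mm, L = 195 mm, e = 8 mm; θ starts at 0°
rotate link 1 by +33°: θ ← 0° +33° = 33°
rotate link 1 by -29°: θ ← 33° -29° = 4°
rotate link 1 by +59°: θ ← 4° +59° = 63°
rotate link 1 by +20°: θ ← 63° +20° = 83°
rotate link 1 by +16°: θ ← 83° +16° = 99°
crank pin P = (r cos θ, r sin θ) = (-8.760330, 55.310547)
h = r sin θ − e = 55.310547 − 8 = 47.310547
x = r cos θ + √(L² − h²) = -8.760330 + 189.173762 = 180.413432

180.4134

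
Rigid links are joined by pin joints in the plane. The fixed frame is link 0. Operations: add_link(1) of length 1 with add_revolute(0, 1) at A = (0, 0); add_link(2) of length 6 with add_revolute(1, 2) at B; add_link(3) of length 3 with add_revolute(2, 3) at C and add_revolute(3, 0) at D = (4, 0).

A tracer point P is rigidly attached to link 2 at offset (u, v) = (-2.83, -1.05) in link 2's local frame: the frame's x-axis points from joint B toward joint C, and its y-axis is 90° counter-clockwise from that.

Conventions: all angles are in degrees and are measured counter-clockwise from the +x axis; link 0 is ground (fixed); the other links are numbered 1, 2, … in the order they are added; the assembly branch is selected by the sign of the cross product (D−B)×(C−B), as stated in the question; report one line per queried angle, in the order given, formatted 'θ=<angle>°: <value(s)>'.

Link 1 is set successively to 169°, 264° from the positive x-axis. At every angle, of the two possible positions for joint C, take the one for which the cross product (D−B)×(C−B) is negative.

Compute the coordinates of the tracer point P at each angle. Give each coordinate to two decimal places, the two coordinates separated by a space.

A=(0,0), D=(4.00,0)
θ=169°: B = A + 1.00·(cos169°, sin169°) = (-0.9816, 0.1908)
θ=169°: |BD| = 4.9853
θ=169°: circle(B,6.00) ∩ circle(D,3.00): a=5.2006, h=2.9923
θ=169°:   candidates: C₊=(4.3297,2.9818) cross=14.917; C₋=(4.1006,-2.9983) cross=-14.917
θ=169°:   branch - wants cross < 0 → take C=(4.1006,-2.9983) (cross=-14.917)
θ=169°: ex = (C−B)/|BC| = (0.8470,-0.5315); ey = (0.5315,0.8470)
θ=169°: P = B + -2.83·ex + -1.05·ey = (-3.9369,0.8056)
θ=264°: B = A + 1.00·(cos264°, sin264°) = (-0.1045, -0.9945)
θ=264°: |BD| = 4.2233
θ=264°: circle(B,6.00) ∩ circle(D,3.00): a=5.3082, h=2.7970
θ=264°:   candidates: C₊=(4.3958,2.9738) cross=11.812; C₋=(5.7130,-2.4628) cross=-11.812
θ=264°:   branch - wants cross < 0 → take C=(5.7130,-2.4628) (cross=-11.812)
θ=264°: ex = (C−B)/|BC| = (0.9696,-0.2447); ey = (0.2447,0.9696)
θ=264°: P = B + -2.83·ex + -1.05·ey = (-3.1054,-1.3200)

θ=169°: -3.94 0.81
θ=264°: -3.11 -1.32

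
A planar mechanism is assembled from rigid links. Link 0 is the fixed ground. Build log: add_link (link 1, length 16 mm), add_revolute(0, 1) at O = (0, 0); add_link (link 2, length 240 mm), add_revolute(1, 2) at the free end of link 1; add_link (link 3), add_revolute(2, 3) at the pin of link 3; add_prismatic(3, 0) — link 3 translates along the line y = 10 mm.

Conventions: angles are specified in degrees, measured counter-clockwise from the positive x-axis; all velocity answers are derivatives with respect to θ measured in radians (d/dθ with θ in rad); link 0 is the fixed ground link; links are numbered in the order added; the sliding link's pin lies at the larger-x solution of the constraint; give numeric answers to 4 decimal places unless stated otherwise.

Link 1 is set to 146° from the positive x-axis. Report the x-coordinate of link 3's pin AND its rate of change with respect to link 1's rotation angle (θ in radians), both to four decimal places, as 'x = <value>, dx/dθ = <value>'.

geometry: r = 16 mm, L = 240 mm, e = 10 mm
crank pin P = (r cos θ, r sin θ) = (-13.264601, 8.947086)
h = r sin θ − e = 8.947086 − 10 = -1.052914
x = r cos θ + √(L² − h²) = -13.264601 + 239.997690 = 226.733089
dx/dθ = −r sin θ − h·r cos θ/√(L² − h²) (θ in radians; h = -1.052914) = -9.005281

x = 226.7331, dx/dθ = -9.0053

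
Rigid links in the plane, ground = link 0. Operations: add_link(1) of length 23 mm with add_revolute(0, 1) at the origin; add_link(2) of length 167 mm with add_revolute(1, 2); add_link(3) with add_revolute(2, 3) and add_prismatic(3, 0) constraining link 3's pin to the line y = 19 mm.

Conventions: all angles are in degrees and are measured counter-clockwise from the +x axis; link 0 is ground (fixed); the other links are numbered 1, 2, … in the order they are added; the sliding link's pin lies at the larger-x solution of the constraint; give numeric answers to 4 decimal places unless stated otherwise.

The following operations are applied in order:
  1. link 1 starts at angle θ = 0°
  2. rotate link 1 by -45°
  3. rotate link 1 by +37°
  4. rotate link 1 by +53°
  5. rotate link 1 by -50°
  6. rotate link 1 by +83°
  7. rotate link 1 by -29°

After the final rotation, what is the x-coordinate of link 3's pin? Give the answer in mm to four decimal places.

geometry: r = 23 mm, L = 167 mm, e = 19 mm; θ starts at 0°
rotate link 1 by -45°: θ ← 0° -45° = -45°
rotate link 1 by +37°: θ ← -45° +37° = -8°
rotate link 1 by +53°: θ ← -8° +53° = 45°
rotate link 1 by -50°: θ ← 45° -50° = -5°
rotate link 1 by +83°: θ ← -5° +83° = 78°
rotate link 1 by -29°: θ ← 78° -29° = 49°
crank pin P = (r cos θ, r sin θ) = (15.089358, 17.358320)
h = r sin θ − e = 17.358320 − 19 = -1.641680
x = r cos θ + √(L² − h²) = 15.089358 + 166.991931 = 182.081288

182.0813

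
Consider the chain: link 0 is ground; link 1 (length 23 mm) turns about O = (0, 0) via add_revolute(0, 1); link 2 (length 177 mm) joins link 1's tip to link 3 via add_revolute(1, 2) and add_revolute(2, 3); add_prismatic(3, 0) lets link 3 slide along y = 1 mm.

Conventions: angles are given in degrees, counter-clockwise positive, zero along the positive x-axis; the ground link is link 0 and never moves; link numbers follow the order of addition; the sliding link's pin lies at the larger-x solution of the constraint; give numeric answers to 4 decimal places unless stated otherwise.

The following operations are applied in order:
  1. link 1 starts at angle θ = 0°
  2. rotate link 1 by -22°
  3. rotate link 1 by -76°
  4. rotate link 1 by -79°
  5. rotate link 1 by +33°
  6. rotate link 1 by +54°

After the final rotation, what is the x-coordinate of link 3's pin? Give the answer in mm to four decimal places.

geometry: r = 23 mm, L = 177 mm, e = 1 mm; θ starts at 0°
rotate link 1 by -22°: θ ← 0° -22° = -22°
rotate link 1 by -76°: θ ← -22° -76° = -98°
rotate link 1 by -79°: θ ← -98° -79° = -177°
rotate link 1 by +33°: θ ← -177° +33° = -144°
rotate link 1 by +54°: θ ← -144° +54° = -90°
crank pin P = (r cos θ, r sin θ) = (0.000000, -23.000000)
h = r sin θ − e = -23.000000 − 1 = -24.000000
x = r cos θ + √(L² − h²) = 0.000000 + 175.365333 = 175.365333

175.3653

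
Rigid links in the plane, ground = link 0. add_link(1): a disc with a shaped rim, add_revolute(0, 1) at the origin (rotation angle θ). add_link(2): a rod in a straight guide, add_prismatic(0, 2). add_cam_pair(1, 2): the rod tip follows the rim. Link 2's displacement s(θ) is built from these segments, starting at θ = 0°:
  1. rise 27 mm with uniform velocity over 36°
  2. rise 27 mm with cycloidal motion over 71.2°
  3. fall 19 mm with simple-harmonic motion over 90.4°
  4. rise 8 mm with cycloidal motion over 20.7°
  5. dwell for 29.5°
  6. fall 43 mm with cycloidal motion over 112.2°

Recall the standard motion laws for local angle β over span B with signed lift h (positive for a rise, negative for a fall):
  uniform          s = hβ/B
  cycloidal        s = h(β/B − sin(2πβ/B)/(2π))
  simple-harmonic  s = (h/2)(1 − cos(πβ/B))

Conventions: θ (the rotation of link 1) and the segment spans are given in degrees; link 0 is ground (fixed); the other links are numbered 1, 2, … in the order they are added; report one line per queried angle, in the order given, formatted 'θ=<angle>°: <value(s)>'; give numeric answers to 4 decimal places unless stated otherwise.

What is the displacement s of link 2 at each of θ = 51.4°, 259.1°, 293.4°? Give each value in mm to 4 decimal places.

segment 1 (0° to 36°, uniform, h = 27) is passed completely: s = 0.0000 + (27) = 27.0000
θ = 51.4° falls in segment 2 (36° to 107.2°, cycloidal, h = 27): β = 51.4 − 36 = 15.4°, B = 71.2°; Δs = 27·(0.2163 − sin(2π·0.2163)/(2π)) = 1.6387; s = 27.0000 + 1.6387 = 28.6387
segment 2 (36° to 107.2°, cycloidal, h = 27) is passed completely: s = 27.0000 + (27) = 54.0000
segment 3 (107.2° to 197.6°, simple-harmonic, h = -19) is passed completely: s = 54.0000 + (-19) = 35.0000
segment 4 (197.6° to 218.3°, cycloidal, h = 8) is passed completely: s = 35.0000 + (8) = 43.0000
segment 5 (218.3° to 247.8°, dwell): s unchanged at 43.0000
θ = 259.1° falls in segment 6 (247.8° to 360°, cycloidal, h = -43): β = 259.1 − 247.8 = 11.3°, B = 112.2°; Δs = -43·(0.1007 − sin(2π·0.1007)/(2π)) = -0.2833; s = 43.0000 − 0.2833 = 42.7167
θ = 293.4° falls in segment 6 (247.8° to 360°, cycloidal, h = -43): β = 293.4 − 247.8 = 45.6°, B = 112.2°; Δs = -43·(0.4064 − sin(2π·0.4064)/(2π)) = -13.6798; s = 43.0000 − 13.6798 = 29.3202

θ=51.4°: 28.6387
θ=259.1°: 42.7167
θ=293.4°: 29.3202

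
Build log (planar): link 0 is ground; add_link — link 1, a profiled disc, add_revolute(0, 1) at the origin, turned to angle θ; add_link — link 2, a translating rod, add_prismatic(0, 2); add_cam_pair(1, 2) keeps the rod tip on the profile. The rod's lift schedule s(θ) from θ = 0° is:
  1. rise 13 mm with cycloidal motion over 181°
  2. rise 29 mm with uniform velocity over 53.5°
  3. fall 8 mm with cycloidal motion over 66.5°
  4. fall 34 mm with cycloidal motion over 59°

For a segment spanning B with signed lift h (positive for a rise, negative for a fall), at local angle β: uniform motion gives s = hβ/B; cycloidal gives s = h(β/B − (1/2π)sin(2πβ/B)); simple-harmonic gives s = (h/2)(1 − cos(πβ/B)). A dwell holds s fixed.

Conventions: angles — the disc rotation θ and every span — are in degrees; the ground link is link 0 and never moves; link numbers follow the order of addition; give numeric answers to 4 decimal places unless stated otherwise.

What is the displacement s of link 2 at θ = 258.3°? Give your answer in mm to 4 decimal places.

seg 1 [0°–181°] cycloidal, h=13: full span → s += 13 → s = 13.0000
seg 2 [181°–234.5°] uniform, h=29: full span → s += 29 → s = 42.0000
seg 3 [234.5°–301°] cycloidal, h=-8: θ=258.3° here. β=23.8, B=66.5. -8·(0.3579 − sin(2π·0.3579)/(2π)) = -1.8715 → s = 40.1285

40.1285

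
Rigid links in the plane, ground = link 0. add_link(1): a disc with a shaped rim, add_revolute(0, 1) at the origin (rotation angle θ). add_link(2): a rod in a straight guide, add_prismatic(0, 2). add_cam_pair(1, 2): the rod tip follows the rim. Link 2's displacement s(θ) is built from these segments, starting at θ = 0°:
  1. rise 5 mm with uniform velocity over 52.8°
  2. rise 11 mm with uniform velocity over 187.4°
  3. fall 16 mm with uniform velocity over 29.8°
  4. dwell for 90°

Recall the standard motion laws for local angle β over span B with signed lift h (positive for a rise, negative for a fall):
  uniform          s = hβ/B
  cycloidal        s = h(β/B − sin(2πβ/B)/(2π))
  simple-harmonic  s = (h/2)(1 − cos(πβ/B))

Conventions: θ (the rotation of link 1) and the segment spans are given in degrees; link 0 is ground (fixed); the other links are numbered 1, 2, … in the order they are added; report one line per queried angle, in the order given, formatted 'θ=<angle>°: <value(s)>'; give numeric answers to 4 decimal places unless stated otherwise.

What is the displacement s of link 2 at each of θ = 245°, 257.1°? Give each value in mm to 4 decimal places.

segment 1 (0° to 52.8°, uniform, h = 5) is passed completely: s = 0.0000 + (5) = 5.0000
segment 2 (52.8° to 240.2°, uniform, h = 11) is passed completely: s = 5.0000 + (11) = 16.0000
θ = 245° falls in segment 3 (240.2° to 270°, uniform, h = -16): β = 245 − 240.2 = 4.8°, B = 29.8°; Δs = -16·4.8/29.8 = -2.5772; s = 16.0000 − 2.5772 = 13.4228
θ = 257.1° falls in segment 3 (240.2° to 270°, uniform, h = -16): β = 257.1 − 240.2 = 16.9°, B = 29.8°; Δs = -16·16.9/29.8 = -9.0738; s = 16.0000 − 9.0738 = 6.9262

θ=245°: 13.4228
θ=257.1°: 6.9262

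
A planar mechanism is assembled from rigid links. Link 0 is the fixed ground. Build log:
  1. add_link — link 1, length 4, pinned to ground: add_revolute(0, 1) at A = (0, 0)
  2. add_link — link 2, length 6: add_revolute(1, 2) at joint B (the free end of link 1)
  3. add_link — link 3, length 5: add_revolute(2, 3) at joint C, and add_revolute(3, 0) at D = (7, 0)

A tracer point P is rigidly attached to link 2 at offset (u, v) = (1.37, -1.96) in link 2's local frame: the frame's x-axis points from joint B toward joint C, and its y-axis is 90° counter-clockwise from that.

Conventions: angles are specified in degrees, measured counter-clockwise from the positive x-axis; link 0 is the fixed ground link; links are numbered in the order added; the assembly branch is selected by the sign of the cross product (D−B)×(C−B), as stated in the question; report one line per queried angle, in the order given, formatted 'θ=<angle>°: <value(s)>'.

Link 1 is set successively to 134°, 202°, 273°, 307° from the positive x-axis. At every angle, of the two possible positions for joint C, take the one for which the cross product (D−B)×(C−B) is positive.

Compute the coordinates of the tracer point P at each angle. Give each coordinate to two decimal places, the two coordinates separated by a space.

A=(0,0), D=(7.00,0)
θ=134°: B = A + 4.00·(cos134°, sin134°) = (-2.7786, 2.8774)
θ=134°: |BD| = 10.1932
θ=134°: circle(B,6.00) ∩ circle(D,5.00): a=5.6362, h=2.0576
θ=134°:   candidates: C₊=(3.2091,3.2603) cross=20.973; C₋=(2.0475,-0.6875) cross=-20.973
θ=134°:   branch + wants cross > 0 → take C=(3.2091,3.2603) (cross=20.973)
θ=134°: ex = (C−B)/|BC| = (0.9980,0.0638); ey = (-0.0638,0.9980)
θ=134°: P = B + 1.37·ex + -1.96·ey = (-1.2863,1.0088)
θ=202°: B = A + 4.00·(cos202°, sin202°) = (-3.7087, -1.4984)
θ=202°: |BD| = 10.8131
θ=202°: circle(B,6.00) ∩ circle(D,5.00): a=5.9152, h=1.0053
θ=202°:   candidates: C₊=(2.0101,0.3169) cross=10.871; C₋=(2.2887,-1.6744) cross=-10.871
θ=202°:   branch + wants cross > 0 → take C=(2.0101,0.3169) (cross=10.871)
θ=202°: ex = (C−B)/|BC| = (0.9531,0.3026); ey = (-0.3026,0.9531)
θ=202°: P = B + 1.37·ex + -1.96·ey = (-1.8099,-2.9521)
θ=273°: B = A + 4.00·(cos273°, sin273°) = (0.2093, -3.9945)
θ=273°: |BD| = 7.8784
θ=273°: circle(B,6.00) ∩ circle(D,5.00): a=4.6373, h=3.8073
θ=273°:   candidates: C₊=(2.2760,1.6383) cross=29.995; C₋=(6.1368,-4.9249) cross=-29.995
θ=273°:   branch + wants cross > 0 → take C=(2.2760,1.6383) (cross=29.995)
θ=273°: ex = (C−B)/|BC| = (0.3444,0.9388); ey = (-0.9388,0.3444)
θ=273°: P = B + 1.37·ex + -1.96·ey = (2.5213,-3.3835)
θ=307°: B = A + 4.00·(cos307°, sin307°) = (2.4073, -3.1945)
θ=307°: |BD| = 5.5945
θ=307°: circle(B,6.00) ∩ circle(D,5.00): a=3.7804, h=4.6593
θ=307°:   candidates: C₊=(2.8502,2.7891) cross=26.066; C₋=(8.1712,-4.8609) cross=-26.066
θ=307°:   branch + wants cross > 0 → take C=(2.8502,2.7891) (cross=26.066)
θ=307°: ex = (C−B)/|BC| = (0.0738,0.9973); ey = (-0.9973,0.0738)
θ=307°: P = B + 1.37·ex + -1.96·ey = (4.4630,-1.9730)

θ=134°: -1.29 1.01
θ=202°: -1.81 -2.95
θ=273°: 2.52 -3.38
θ=307°: 4.46 -1.97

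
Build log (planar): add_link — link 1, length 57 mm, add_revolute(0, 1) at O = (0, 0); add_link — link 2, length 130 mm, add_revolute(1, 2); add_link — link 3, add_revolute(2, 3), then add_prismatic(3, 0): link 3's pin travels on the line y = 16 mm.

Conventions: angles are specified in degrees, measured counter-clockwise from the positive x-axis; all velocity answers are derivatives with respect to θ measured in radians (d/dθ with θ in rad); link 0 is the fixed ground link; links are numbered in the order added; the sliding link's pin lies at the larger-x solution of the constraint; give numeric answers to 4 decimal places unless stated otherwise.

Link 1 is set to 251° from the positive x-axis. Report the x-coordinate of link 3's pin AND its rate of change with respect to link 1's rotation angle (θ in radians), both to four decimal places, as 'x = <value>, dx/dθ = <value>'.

geometry: r = 57 mm, L = 130 mm, e = 16 mm
crank pin P = (r cos θ, r sin θ) = (-18.557385, -53.894559)
h = r sin θ − e = -53.894559 − 16 = -69.894559
x = r cos θ + √(L² − h²) = -18.557385 + 109.611818 = 91.054433
dx/dθ = −r sin θ − h·r cos θ/√(L² − h²) (θ in radians; h = -69.894559) = 42.061344

x = 91.0544, dx/dθ = 42.0613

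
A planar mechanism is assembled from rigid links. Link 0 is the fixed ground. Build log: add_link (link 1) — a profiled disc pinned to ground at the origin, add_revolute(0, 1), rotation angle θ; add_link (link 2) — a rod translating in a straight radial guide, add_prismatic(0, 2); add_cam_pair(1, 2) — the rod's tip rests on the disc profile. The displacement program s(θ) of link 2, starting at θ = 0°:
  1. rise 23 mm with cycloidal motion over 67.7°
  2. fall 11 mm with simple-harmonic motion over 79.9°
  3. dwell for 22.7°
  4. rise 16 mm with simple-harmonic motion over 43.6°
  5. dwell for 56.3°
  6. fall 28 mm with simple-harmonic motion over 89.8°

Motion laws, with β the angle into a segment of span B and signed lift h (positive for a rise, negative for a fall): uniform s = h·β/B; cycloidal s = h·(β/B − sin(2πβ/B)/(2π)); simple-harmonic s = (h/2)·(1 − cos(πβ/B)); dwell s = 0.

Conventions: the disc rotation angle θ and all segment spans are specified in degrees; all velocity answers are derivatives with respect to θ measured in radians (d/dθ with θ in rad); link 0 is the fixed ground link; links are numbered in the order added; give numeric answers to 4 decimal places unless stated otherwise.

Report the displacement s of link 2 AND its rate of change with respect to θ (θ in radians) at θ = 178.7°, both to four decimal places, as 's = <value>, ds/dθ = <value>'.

seg 1 [0°–67.7°] cycloidal, h=23: full span → s += 23 → s = 23.0000
seg 2 [67.7°–147.6°] simple-harmonic, h=-11: full span → s += -11 → s = 12.0000
seg 3 [147.6°–170.3°] dwell: s stays 12.0000
seg 4 [170.3°–213.9°] simple-harmonic, h=16: θ=178.7° here. β=8.4, B=43.6. 16/2·(1 − cos(π·0.1927)) = 1.4212 → s = 13.4212
velocity in seg [170.3°–213.9°] (simple-harmonic), θ in radians: β = 8.4° = 0.1466 rad, B = 43.6° = 0.7610 rad; ds/dθ = (πh/(2B)) sin(πβ/B) = (π·16/(2·0.7610)) sin(π·0.1927) = 18.791891 mm/rad

s = 13.4212, ds/dθ = 18.7919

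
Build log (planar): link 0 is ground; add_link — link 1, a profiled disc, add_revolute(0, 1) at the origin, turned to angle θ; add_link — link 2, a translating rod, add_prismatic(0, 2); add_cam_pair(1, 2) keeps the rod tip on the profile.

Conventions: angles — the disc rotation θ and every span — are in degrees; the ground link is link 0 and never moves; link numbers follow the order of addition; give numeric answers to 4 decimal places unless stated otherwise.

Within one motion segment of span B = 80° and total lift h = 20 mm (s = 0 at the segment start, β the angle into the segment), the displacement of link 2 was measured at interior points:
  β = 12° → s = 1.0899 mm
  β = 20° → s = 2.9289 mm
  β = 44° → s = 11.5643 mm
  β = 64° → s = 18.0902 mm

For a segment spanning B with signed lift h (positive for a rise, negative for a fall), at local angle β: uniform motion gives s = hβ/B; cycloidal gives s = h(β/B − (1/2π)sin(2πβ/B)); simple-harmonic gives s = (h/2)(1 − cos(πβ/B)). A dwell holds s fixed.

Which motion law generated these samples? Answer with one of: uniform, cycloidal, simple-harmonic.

candidates at β/B = r: uniform s = h·r (linear in β); cycloidal s = h·(r − sin(2πr)/(2π)); simple-harmonic s = (h/2)(1 − cos(πr))
β=12°: printed 1.0899 | uniform 3.0000, cycloidal 0.4248, simple-harmonic 1.0899
β=20°: printed 2.9289 | uniform 5.0000, cycloidal 1.8169, simple-harmonic 2.9289
β=44°: printed 11.5643 | uniform 11.0000, cycloidal 11.9836, simple-harmonic 11.5643
β=64°: printed 18.0902 | uniform 16.0000, cycloidal 19.0273, simple-harmonic 18.0902
only one law matches every sample → simple-harmonic

simple-harmonic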